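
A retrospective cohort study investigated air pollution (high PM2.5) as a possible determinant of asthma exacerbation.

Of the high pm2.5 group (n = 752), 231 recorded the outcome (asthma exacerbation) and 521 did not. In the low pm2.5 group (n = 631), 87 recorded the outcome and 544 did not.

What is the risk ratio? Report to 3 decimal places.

2.228

From the description: a = 231, b = 521, c = 87, d = 544.
Risk in exposed = 231/752 = 0.30718; risk in unexposed = 87/631 = 0.13788.
RR = 0.30718 / 0.13788 = 2.22794
The risk among the exposed is 2.23 times that among the unexposed.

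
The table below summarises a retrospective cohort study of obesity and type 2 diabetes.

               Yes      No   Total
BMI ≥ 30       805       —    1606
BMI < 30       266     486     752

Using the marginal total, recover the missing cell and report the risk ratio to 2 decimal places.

1.42

The missing cell is in the exposed row: 1606 − 805 = 801.
So a = 805, b = 801, c = 266, d = 486.
RR = [a/(a+b)] / [c/(c+d)] = (805/1606) / (266/752) = 0.50125/0.35372 = 1.41705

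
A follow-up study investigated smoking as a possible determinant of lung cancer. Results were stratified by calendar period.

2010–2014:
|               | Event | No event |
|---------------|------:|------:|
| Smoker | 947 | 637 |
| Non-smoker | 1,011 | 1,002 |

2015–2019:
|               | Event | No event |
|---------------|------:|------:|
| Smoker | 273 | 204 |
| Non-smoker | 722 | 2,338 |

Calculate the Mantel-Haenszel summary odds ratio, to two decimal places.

2.01

OR_MH = Σ(aᵢdᵢ/nᵢ) / Σ(bᵢcᵢ/nᵢ), where nᵢ is the stratum total.
Stratum 1 (2010–2014): n = 3597; a·d/n = 947·1002/3597 = 263.8015; b·c/n = 637·1011/3597 = 179.0400
Stratum 2 (2015–2019): n = 3537; a·d/n = 273·2338/3537 = 180.4563; b·c/n = 204·722/3537 = 41.6421
OR_MH = (263.8015 + 180.4563) / (179.0400 + 41.6421) = 444.2578 / 220.6821 = 2.01311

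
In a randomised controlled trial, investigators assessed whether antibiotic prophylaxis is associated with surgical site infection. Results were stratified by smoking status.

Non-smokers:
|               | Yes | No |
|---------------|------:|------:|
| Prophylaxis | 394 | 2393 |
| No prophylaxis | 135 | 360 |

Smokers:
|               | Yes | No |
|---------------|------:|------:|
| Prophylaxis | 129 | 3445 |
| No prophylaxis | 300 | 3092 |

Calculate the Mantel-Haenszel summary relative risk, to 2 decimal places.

RR_MH = Σ(aᵢ·n₀ᵢ/nᵢ) / Σ(cᵢ·n₁ᵢ/nᵢ), with n₁ᵢ = aᵢ+bᵢ (exposed), n₀ᵢ = cᵢ+dᵢ (unexposed), nᵢ = n₁ᵢ+n₀ᵢ.
Stratum 1 (Non-smokers): n₁ = 2787, n₀ = 495, n = 3282; a·n₀/n = 394·495/3282 = 59.4241; c·n₁/n = 135·2787/3282 = 114.6389
Stratum 2 (Smokers): n₁ = 3574, n₀ = 3392, n = 6966; a·n₀/n = 129·3392/6966 = 62.8148; c·n₁/n = 300·3574/6966 = 153.9190
RR_MH = (59.4241 + 62.8148) / (114.6389 + 153.9190) = 122.2389 / 268.5580 = 0.45517

0.46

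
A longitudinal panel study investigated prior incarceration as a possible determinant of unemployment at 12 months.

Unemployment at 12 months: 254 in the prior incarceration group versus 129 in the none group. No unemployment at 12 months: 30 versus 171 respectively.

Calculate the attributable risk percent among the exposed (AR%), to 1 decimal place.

51.9

From the description: a = 254, b = 30, c = 129, d = 171.
Risk in exposed = 254/284 = 0.89437; risk in unexposed = 129/300 = 0.43000.
RR = 0.89437/0.43000 = 2.07992
AR% = (RR − 1)/RR × 100 = (2.07992 − 1)/2.07992 × 100 = 51.9213%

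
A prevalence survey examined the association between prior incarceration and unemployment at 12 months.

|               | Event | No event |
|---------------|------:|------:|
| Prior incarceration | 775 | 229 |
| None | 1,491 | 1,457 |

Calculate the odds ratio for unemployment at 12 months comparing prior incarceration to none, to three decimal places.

Cells: a = 775, b = 229, c = 1491, d = 1457.
OR = (a·d)/(b·c) = (775 × 1457) / (229 × 1491) = 1129175 / 341439 = 3.30711
The odds of unemployment at 12 months are about 3.31 times as high in the prior incarceration group.

3.307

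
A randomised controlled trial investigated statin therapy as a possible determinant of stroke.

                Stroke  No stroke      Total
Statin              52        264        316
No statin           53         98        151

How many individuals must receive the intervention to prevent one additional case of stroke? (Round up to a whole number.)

Risk in treated group = 52/316 = 0.16456; risk in control = 53/151 = 0.35099.
Absolute risk reduction = 0.35099 − 0.16456 = 0.18644
NNT = 1 / ARR = 1 / 0.18644 = 5.364 → round up → 6

6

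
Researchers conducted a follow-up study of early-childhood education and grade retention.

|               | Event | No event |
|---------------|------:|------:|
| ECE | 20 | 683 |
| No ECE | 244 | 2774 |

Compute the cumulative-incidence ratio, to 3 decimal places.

Cells: a = 20, b = 683, c = 244, d = 2774.
Risk in exposed = 20/703 = 0.02845; risk in unexposed = 244/3018 = 0.08085.
RR = 0.02845 / 0.08085 = 0.35189
The risk is 65% lower among the exposed than among the unexposed.

0.352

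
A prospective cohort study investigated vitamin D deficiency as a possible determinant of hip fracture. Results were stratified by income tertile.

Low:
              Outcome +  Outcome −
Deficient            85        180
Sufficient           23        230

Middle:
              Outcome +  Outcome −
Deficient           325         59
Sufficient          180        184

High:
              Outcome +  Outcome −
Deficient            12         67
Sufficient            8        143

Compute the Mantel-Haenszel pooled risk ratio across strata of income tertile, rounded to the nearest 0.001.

1.941

RR_MH = Σ(aᵢ·n₀ᵢ/nᵢ) / Σ(cᵢ·n₁ᵢ/nᵢ), with n₁ᵢ = aᵢ+bᵢ (exposed), n₀ᵢ = cᵢ+dᵢ (unexposed), nᵢ = n₁ᵢ+n₀ᵢ.
Stratum 1 (Low): n₁ = 265, n₀ = 253, n = 518; a·n₀/n = 85·253/518 = 41.5154; c·n₁/n = 23·265/518 = 11.7664
Stratum 2 (Middle): n₁ = 384, n₀ = 364, n = 748; a·n₀/n = 325·364/748 = 158.1551; c·n₁/n = 180·384/748 = 92.4064
Stratum 3 (High): n₁ = 79, n₀ = 151, n = 230; a·n₀/n = 12·151/230 = 7.8783; c·n₁/n = 8·79/230 = 2.7478
RR_MH = (41.5154 + 158.1551 + 7.8783) / (11.7664 + 92.4064 + 2.7478) = 207.5488 / 106.9207 = 1.94115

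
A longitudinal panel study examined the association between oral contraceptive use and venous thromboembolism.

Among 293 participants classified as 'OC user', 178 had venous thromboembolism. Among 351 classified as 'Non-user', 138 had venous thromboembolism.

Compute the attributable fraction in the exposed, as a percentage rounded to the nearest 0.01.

From the description: a = 178, b = 115, c = 138, d = 213.
Risk in exposed = 178/293 = 0.60751; risk in unexposed = 138/351 = 0.39316.
RR = 0.60751/0.39316 = 1.54518
AR% = (RR − 1)/RR × 100 = (1.54518 − 1)/1.54518 × 100 = 35.2828%

35.28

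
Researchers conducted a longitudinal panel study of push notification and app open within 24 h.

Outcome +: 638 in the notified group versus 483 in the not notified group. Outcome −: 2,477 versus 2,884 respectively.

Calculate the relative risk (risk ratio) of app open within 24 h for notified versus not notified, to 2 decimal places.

1.43

From the description: a = 638, b = 2477, c = 483, d = 2884.
Risk in exposed = 638/3115 = 0.20482; risk in unexposed = 483/3367 = 0.14345.
RR = 0.20482 / 0.14345 = 1.42777
The risk among the exposed is 1.43 times that among the unexposed.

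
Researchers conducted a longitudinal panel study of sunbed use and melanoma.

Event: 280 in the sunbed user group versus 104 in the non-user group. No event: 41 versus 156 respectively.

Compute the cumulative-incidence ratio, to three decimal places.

2.181

From the description: a = 280, b = 41, c = 104, d = 156.
Risk in exposed = 280/321 = 0.87227; risk in unexposed = 104/260 = 0.40000.
RR = 0.87227 / 0.40000 = 2.18069
The risk among the exposed is 2.18 times that among the unexposed.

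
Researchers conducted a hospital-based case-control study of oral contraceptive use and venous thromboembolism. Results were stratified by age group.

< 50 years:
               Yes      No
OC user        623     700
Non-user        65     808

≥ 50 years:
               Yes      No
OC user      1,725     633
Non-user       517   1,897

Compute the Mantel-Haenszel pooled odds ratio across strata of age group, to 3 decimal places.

OR_MH = Σ(aᵢdᵢ/nᵢ) / Σ(bᵢcᵢ/nᵢ), where nᵢ is the stratum total.
Stratum 1 (< 50 years): n = 2196; a·d/n = 623·808/2196 = 229.2277; b·c/n = 700·65/2196 = 20.7195
Stratum 2 (≥ 50 years): n = 4772; a·d/n = 1725·1897/4772 = 685.7345; b·c/n = 633·517/4772 = 68.5794
OR_MH = (229.2277 + 685.7345) / (20.7195 + 68.5794) = 914.9622 / 89.2989 = 10.24606

10.246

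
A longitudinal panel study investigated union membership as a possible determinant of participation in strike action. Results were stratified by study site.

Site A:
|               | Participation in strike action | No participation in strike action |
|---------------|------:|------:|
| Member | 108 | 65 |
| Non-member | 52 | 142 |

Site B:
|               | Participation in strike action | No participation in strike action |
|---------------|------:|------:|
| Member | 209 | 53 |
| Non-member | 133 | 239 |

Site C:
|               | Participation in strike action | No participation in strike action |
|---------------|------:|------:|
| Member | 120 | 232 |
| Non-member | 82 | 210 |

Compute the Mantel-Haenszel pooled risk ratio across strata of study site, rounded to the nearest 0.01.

RR_MH = Σ(aᵢ·n₀ᵢ/nᵢ) / Σ(cᵢ·n₁ᵢ/nᵢ), with n₁ᵢ = aᵢ+bᵢ (exposed), n₀ᵢ = cᵢ+dᵢ (unexposed), nᵢ = n₁ᵢ+n₀ᵢ.
Stratum 1 (Site A): n₁ = 173, n₀ = 194, n = 367; a·n₀/n = 108·194/367 = 57.0899; c·n₁/n = 52·173/367 = 24.5123
Stratum 2 (Site B): n₁ = 262, n₀ = 372, n = 634; a·n₀/n = 209·372/634 = 122.6309; c·n₁/n = 133·262/634 = 54.9621
Stratum 3 (Site C): n₁ = 352, n₀ = 292, n = 644; a·n₀/n = 120·292/644 = 54.4099; c·n₁/n = 82·352/644 = 44.8199
RR_MH = (57.0899 + 122.6309 + 54.4099) / (24.5123 + 54.9621 + 44.8199) = 234.1308 / 124.2943 = 1.88368

1.88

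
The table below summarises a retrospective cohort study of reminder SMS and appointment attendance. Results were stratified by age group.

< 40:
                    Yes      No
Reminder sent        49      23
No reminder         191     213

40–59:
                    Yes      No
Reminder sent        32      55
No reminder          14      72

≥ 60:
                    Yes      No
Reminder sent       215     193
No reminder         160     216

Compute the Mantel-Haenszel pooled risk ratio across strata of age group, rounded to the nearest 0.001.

RR_MH = Σ(aᵢ·n₀ᵢ/nᵢ) / Σ(cᵢ·n₁ᵢ/nᵢ), with n₁ᵢ = aᵢ+bᵢ (exposed), n₀ᵢ = cᵢ+dᵢ (unexposed), nᵢ = n₁ᵢ+n₀ᵢ.
Stratum 1 (< 40): n₁ = 72, n₀ = 404, n = 476; a·n₀/n = 49·404/476 = 41.5882; c·n₁/n = 191·72/476 = 28.8908
Stratum 2 (40–59): n₁ = 87, n₀ = 86, n = 173; a·n₀/n = 32·86/173 = 15.9075; c·n₁/n = 14·87/173 = 7.0405
Stratum 3 (≥ 60): n₁ = 408, n₀ = 376, n = 784; a·n₀/n = 215·376/784 = 103.1122; c·n₁/n = 160·408/784 = 83.2653
RR_MH = (41.5882 + 15.9075 + 103.1122) / (28.8908 + 7.0405 + 83.2653) = 160.6080 / 119.1965 = 1.34742

1.347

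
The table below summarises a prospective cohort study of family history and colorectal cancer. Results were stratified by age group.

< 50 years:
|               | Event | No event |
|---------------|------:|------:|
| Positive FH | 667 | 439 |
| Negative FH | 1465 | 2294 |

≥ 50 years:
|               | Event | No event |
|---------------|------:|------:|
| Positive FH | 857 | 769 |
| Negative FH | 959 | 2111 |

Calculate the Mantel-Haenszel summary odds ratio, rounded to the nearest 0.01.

2.42

OR_MH = Σ(aᵢdᵢ/nᵢ) / Σ(bᵢcᵢ/nᵢ), where nᵢ is the stratum total.
Stratum 1 (< 50 years): n = 4865; a·d/n = 667·2294/4865 = 314.5114; b·c/n = 439·1465/4865 = 132.1963
Stratum 2 (≥ 50 years): n = 4696; a·d/n = 857·2111/4696 = 385.2485; b·c/n = 769·959/4696 = 157.0424
OR_MH = (314.5114 + 385.2485) / (132.1963 + 157.0424) = 699.7599 / 289.2387 = 2.41932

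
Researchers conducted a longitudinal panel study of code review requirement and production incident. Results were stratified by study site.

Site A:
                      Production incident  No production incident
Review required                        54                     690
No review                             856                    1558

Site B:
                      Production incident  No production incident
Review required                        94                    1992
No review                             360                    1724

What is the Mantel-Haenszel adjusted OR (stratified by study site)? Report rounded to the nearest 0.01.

0.18

OR_MH = Σ(aᵢdᵢ/nᵢ) / Σ(bᵢcᵢ/nᵢ), where nᵢ is the stratum total.
Stratum 1 (Site A): n = 3158; a·d/n = 54·1558/3158 = 26.6409; b·c/n = 690·856/3158 = 187.0298
Stratum 2 (Site B): n = 4170; a·d/n = 94·1724/4170 = 38.8624; b·c/n = 1992·360/4170 = 171.9712
OR_MH = (26.6409 + 38.8624) / (187.0298 + 171.9712) = 65.5033 / 359.0010 = 0.18246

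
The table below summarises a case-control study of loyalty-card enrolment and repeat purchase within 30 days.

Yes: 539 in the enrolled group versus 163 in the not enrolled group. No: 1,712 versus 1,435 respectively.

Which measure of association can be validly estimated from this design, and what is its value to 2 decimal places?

From the description: a = 539, b = 1712, c = 163, d = 1435.
This is a case-control study: participants were sampled on outcome status, so risks in the source population cannot be estimated directly — relative risk is not valid here. The odds ratio is the appropriate measure.
OR = (a·d)/(b·c) = (539 × 1435) / (1712 × 163) = 773465 / 279056 = 2.77172

2.77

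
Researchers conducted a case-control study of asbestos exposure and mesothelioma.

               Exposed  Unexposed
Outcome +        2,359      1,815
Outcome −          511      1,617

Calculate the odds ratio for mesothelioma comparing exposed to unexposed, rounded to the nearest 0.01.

4.11

Reading the table with exposure as columns: a = 2359 (Exposed, case), b = 511 (Exposed, non-case), c = 1815 (Unexposed, case), d = 1617.
OR = (a·d)/(b·c) = (2359 × 1617) / (511 × 1815) = 3814503 / 927465 = 4.11283
The odds of mesothelioma are about 4.11 times as high in the exposed group.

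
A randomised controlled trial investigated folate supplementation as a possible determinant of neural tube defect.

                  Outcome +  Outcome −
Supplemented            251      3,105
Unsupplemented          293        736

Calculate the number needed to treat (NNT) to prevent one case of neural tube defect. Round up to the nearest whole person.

5

Risk in treated group = 251/3356 = 0.07479; risk in control = 293/1029 = 0.28474.
Absolute risk reduction = 0.28474 − 0.07479 = 0.20995
NNT = 1 / ARR = 1 / 0.20995 = 4.763 → round up → 5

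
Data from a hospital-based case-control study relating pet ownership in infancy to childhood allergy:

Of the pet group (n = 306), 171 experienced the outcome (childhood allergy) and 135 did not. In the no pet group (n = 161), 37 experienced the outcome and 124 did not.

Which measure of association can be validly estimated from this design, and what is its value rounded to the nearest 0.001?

From the description: a = 171, b = 135, c = 37, d = 124.
This is a hospital-based case-control study: participants were sampled on outcome status, so risks in the source population cannot be estimated directly — relative risk is not valid here. The odds ratio is the appropriate measure.
OR = (a·d)/(b·c) = (171 × 124) / (135 × 37) = 21204 / 4995 = 4.24505

4.245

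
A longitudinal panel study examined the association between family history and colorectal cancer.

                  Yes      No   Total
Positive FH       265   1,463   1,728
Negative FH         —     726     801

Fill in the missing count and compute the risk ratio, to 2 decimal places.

1.64

The missing cell is in the unexposed row: 801 − 726 = 75.
So a = 265, b = 1463, c = 75, d = 726.
RR = [a/(a+b)] / [c/(c+d)] = (265/1728) / (75/801) = 0.15336/0.09363 = 1.63785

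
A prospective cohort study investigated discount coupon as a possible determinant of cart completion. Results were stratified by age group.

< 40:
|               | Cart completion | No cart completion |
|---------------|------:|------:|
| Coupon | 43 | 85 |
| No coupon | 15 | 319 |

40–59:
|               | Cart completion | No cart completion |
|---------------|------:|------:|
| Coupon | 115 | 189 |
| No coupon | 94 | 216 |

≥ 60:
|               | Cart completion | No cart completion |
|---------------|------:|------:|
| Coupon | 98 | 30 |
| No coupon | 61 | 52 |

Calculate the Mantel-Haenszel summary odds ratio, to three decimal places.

OR_MH = Σ(aᵢdᵢ/nᵢ) / Σ(bᵢcᵢ/nᵢ), where nᵢ is the stratum total.
Stratum 1 (< 40): n = 462; a·d/n = 43·319/462 = 29.6905; b·c/n = 85·15/462 = 2.7597
Stratum 2 (40–59): n = 614; a·d/n = 115·216/614 = 40.4560; b·c/n = 189·94/614 = 28.9349
Stratum 3 (≥ 60): n = 241; a·d/n = 98·52/241 = 21.1452; b·c/n = 30·61/241 = 7.5934
OR_MH = (29.6905 + 40.4560 + 21.1452) / (2.7597 + 28.9349 + 7.5934) = 91.2917 / 39.2880 = 2.32366

2.324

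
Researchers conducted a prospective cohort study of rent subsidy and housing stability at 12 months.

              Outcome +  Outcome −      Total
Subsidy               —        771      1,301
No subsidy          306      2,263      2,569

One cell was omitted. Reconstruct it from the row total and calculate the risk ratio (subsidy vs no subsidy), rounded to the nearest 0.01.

3.42

The missing cell is in the exposed row: 1301 − 771 = 530.
So a = 530, b = 771, c = 306, d = 2263.
RR = [a/(a+b)] / [c/(c+d)] = (530/1301) / (306/2569) = 0.40738/0.11911 = 3.42012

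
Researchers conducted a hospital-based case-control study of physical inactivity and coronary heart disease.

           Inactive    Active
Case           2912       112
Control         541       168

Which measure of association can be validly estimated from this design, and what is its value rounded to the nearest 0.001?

Reading the table with exposure as columns: a = 2912 (Inactive, case), b = 541 (Inactive, non-case), c = 112 (Active, case), d = 168.
This is a hospital-based case-control study: participants were sampled on outcome status, so risks in the source population cannot be estimated directly — relative risk is not valid here. The odds ratio is the appropriate measure.
OR = (a·d)/(b·c) = (2912 × 168) / (541 × 112) = 489216 / 60592 = 8.07394

8.074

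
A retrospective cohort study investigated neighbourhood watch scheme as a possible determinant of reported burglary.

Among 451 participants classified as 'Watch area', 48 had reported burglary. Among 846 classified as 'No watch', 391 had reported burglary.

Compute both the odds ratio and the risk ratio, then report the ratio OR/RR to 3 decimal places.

0.602

From the description: a = 48, b = 403, c = 391, d = 455.
OR = (48·455)/(403·391) = 21840/157573 = 0.13860
Risk in exposed = 48/451 = 0.10643; risk in unexposed = 391/846 = 0.46217; RR = 0.23028
OR/RR = 0.13860 / 0.23028 = 0.60188
The outcome is not rare, so the OR lies further from 1 than the RR.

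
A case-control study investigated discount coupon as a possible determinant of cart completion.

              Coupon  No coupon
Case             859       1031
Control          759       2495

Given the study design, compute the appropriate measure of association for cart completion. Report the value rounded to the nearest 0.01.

2.74

Reading the table with exposure as columns: a = 859 (Coupon, case), b = 759 (Coupon, non-case), c = 1031 (No coupon, case), d = 2495.
This is a case-control study: participants were sampled on outcome status, so risks in the source population cannot be estimated directly — relative risk is not valid here. The odds ratio is the appropriate measure.
OR = (a·d)/(b·c) = (859 × 2495) / (759 × 1031) = 2143205 / 782529 = 2.73882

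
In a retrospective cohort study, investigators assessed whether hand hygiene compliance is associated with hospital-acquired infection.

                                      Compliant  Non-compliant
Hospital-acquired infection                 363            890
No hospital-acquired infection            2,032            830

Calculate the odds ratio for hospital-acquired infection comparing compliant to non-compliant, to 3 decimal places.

Reading the table with exposure as columns: a = 363 (Compliant, case), b = 2032 (Compliant, non-case), c = 890 (Non-compliant, case), d = 830.
OR = (a·d)/(b·c) = (363 × 830) / (2032 × 890) = 301290 / 1808480 = 0.16660
Exposure is associated with lower odds of hospital-acquired infection (OR = 0.17 < 1).

0.167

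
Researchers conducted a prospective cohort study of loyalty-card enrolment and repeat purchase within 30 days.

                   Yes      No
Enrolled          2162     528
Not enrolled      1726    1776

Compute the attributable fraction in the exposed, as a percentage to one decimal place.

38.7

Cells: a = 2162, b = 528, c = 1726, d = 1776.
Risk in exposed = 2162/2690 = 0.80372; risk in unexposed = 1726/3502 = 0.49286.
RR = 0.80372/0.49286 = 1.63072
AR% = (RR − 1)/RR × 100 = (1.63072 − 1)/1.63072 × 100 = 38.6773%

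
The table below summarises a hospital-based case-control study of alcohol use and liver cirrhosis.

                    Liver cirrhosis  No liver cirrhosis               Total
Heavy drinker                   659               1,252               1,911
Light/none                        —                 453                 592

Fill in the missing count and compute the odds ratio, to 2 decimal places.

The missing cell is in the unexposed row: 592 − 453 = 139.
So a = 659, b = 1252, c = 139, d = 453.
OR = (a·d)/(b·c) = (659 × 453) / (1252 × 139) = 298527 / 174028 = 1.71540

1.72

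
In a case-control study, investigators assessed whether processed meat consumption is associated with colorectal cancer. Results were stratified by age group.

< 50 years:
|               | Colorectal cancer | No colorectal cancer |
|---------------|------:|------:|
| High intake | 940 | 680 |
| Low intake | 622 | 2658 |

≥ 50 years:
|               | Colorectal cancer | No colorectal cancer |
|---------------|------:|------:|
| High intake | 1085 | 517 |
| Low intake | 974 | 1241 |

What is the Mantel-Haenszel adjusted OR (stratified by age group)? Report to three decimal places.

OR_MH = Σ(aᵢdᵢ/nᵢ) / Σ(bᵢcᵢ/nᵢ), where nᵢ is the stratum total.
Stratum 1 (< 50 years): n = 4900; a·d/n = 940·2658/4900 = 509.9020; b·c/n = 680·622/4900 = 86.3184
Stratum 2 (≥ 50 years): n = 3817; a·d/n = 1085·1241/3817 = 352.7600; b·c/n = 517·974/3817 = 131.9251
OR_MH = (509.9020 + 352.7600) / (86.3184 + 131.9251) = 862.6621 / 218.2434 = 3.95275

3.953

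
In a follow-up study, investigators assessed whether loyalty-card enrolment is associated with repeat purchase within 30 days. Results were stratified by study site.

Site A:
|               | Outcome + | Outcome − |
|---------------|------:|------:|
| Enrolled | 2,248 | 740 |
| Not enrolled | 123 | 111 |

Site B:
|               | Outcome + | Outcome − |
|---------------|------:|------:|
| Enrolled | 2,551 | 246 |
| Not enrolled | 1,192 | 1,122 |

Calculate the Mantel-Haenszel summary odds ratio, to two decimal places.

OR_MH = Σ(aᵢdᵢ/nᵢ) / Σ(bᵢcᵢ/nᵢ), where nᵢ is the stratum total.
Stratum 1 (Site A): n = 3222; a·d/n = 2248·111/3222 = 77.4451; b·c/n = 740·123/3222 = 28.2495
Stratum 2 (Site B): n = 5111; a·d/n = 2551·1122/5111 = 560.0121; b·c/n = 246·1192/5111 = 57.3727
OR_MH = (77.4451 + 560.0121) / (28.2495 + 57.3727) = 637.4572 / 85.6223 = 7.44499

7.44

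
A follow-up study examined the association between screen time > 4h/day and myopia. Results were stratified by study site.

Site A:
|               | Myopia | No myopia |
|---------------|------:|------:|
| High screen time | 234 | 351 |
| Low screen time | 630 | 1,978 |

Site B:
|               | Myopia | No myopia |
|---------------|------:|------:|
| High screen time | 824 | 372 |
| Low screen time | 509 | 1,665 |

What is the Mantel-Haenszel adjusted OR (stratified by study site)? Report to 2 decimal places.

OR_MH = Σ(aᵢdᵢ/nᵢ) / Σ(bᵢcᵢ/nᵢ), where nᵢ is the stratum total.
Stratum 1 (Site A): n = 3193; a·d/n = 234·1978/3193 = 144.9583; b·c/n = 351·630/3193 = 69.2546
Stratum 2 (Site B): n = 3370; a·d/n = 824·1665/3370 = 407.1098; b·c/n = 372·509/3370 = 56.1864
OR_MH = (144.9583 + 407.1098) / (69.2546 + 56.1864) = 552.0681 / 125.4410 = 4.40102

4.40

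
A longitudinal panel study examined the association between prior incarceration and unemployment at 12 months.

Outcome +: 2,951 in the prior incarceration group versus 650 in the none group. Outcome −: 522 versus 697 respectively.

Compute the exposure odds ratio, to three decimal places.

From the description: a = 2951, b = 522, c = 650, d = 697.
OR = (a·d)/(b·c) = (2951 × 697) / (522 × 650) = 2056847 / 339300 = 6.06203
The odds of unemployment at 12 months are about 6.06 times as high in the prior incarceration group.

6.062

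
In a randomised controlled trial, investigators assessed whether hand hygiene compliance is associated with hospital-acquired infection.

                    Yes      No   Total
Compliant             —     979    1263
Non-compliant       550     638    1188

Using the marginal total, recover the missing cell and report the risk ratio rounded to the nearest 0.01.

The missing cell is in the exposed row: 1263 − 979 = 284.
So a = 284, b = 979, c = 550, d = 638.
RR = [a/(a+b)] / [c/(c+d)] = (284/1263) / (550/1188) = 0.22486/0.46296 = 0.48570

0.49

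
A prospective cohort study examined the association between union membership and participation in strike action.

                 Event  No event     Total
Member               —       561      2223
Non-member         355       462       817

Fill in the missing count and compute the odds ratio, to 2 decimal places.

The missing cell is in the exposed row: 2223 − 561 = 1662.
So a = 1662, b = 561, c = 355, d = 462.
OR = (a·d)/(b·c) = (1662 × 462) / (561 × 355) = 767844 / 199155 = 3.85551

3.86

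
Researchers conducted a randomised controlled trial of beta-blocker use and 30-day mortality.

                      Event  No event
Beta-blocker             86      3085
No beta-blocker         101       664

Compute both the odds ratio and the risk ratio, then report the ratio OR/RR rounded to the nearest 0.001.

0.892

Cells: a = 86, b = 3085, c = 101, d = 664.
OR = (86·664)/(3085·101) = 57104/311585 = 0.18327
Risk in exposed = 86/3171 = 0.02712; risk in unexposed = 101/765 = 0.13203; RR = 0.20542
OR/RR = 0.18327 / 0.20542 = 0.89217
The outcome is not rare, so the OR lies further from 1 than the RR.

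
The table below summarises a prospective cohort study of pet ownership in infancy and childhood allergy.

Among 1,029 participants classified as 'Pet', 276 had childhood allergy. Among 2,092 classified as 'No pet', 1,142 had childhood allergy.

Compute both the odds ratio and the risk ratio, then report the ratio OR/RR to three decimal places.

0.621

From the description: a = 276, b = 753, c = 1142, d = 950.
OR = (276·950)/(753·1142) = 262200/859926 = 0.30491
Risk in exposed = 276/1029 = 0.26822; risk in unexposed = 1142/2092 = 0.54589; RR = 0.49135
OR/RR = 0.30491 / 0.49135 = 0.62056
The outcome is not rare, so the OR lies further from 1 than the RR.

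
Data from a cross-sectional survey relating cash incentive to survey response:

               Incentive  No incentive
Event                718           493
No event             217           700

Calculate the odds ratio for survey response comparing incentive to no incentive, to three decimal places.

4.698

Reading the table with exposure as columns: a = 718 (Incentive, case), b = 217 (Incentive, non-case), c = 493 (No incentive, case), d = 700.
OR = (a·d)/(b·c) = (718 × 700) / (217 × 493) = 502600 / 106981 = 4.69803
The odds of survey response are about 4.70 times as high in the incentive group.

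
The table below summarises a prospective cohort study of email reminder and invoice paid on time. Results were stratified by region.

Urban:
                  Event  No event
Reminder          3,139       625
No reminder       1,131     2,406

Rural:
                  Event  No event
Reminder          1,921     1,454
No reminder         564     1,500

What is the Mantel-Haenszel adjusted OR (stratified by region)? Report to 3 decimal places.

6.318

OR_MH = Σ(aᵢdᵢ/nᵢ) / Σ(bᵢcᵢ/nᵢ), where nᵢ is the stratum total.
Stratum 1 (Urban): n = 7301; a·d/n = 3139·2406/7301 = 1034.4383; b·c/n = 625·1131/7301 = 96.8189
Stratum 2 (Rural): n = 5439; a·d/n = 1921·1500/5439 = 529.7849; b·c/n = 1454·564/5439 = 150.7733
OR_MH = (1034.4383 + 529.7849) / (96.8189 + 150.7733) = 1564.2232 / 247.5922 = 6.31774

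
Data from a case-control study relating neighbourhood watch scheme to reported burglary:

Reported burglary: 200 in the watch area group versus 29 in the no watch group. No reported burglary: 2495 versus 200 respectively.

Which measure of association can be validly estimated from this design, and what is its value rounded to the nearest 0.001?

From the description: a = 200, b = 2495, c = 29, d = 200.
This is a case-control study: participants were sampled on outcome status, so risks in the source population cannot be estimated directly — relative risk is not valid here. The odds ratio is the appropriate measure.
OR = (a·d)/(b·c) = (200 × 200) / (2495 × 29) = 40000 / 72355 = 0.55283

0.553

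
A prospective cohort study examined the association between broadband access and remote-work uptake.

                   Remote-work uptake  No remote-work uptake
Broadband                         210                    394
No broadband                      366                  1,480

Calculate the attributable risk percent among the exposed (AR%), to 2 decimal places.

Cells: a = 210, b = 394, c = 366, d = 1480.
Risk in exposed = 210/604 = 0.34768; risk in unexposed = 366/1846 = 0.19827.
RR = 0.34768/0.19827 = 1.75361
AR% = (RR − 1)/RR × 100 = (1.75361 − 1)/1.75361 × 100 = 42.9748%

42.97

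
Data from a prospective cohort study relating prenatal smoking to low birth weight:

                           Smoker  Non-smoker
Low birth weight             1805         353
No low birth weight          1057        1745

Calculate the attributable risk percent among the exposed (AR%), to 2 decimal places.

73.32

Reading the table with exposure as columns: a = 1805 (Smoker, case), b = 1057 (Smoker, non-case), c = 353 (Non-smoker, case), d = 1745.
Risk in exposed = 1805/2862 = 0.63068; risk in unexposed = 353/2098 = 0.16826.
RR = 0.63068/0.16826 = 3.74833
AR% = (RR − 1)/RR × 100 = (3.74833 − 1)/3.74833 × 100 = 73.3215%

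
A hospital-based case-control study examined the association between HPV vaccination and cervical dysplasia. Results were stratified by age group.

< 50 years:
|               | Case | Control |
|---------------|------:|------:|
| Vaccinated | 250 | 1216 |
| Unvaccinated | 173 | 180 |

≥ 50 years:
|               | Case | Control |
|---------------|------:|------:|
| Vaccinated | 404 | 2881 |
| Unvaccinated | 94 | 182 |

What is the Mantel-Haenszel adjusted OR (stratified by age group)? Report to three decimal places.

OR_MH = Σ(aᵢdᵢ/nᵢ) / Σ(bᵢcᵢ/nᵢ), where nᵢ is the stratum total.
Stratum 1 (< 50 years): n = 1819; a·d/n = 250·180/1819 = 24.7389; b·c/n = 1216·173/1819 = 115.6504
Stratum 2 (≥ 50 years): n = 3561; a·d/n = 404·182/3561 = 20.6481; b·c/n = 2881·94/3561 = 76.0500
OR_MH = (24.7389 + 20.6481) / (115.6504 + 76.0500) = 45.3870 / 191.7003 = 0.23676

0.237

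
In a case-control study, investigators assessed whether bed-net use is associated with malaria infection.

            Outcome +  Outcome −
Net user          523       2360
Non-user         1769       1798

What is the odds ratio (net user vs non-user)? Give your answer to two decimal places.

Cells: a = 523, b = 2360, c = 1769, d = 1798.
OR = (a·d)/(b·c) = (523 × 1798) / (2360 × 1769) = 940354 / 4174840 = 0.22524
Exposure is associated with lower odds of malaria infection (OR = 0.23 < 1).

0.23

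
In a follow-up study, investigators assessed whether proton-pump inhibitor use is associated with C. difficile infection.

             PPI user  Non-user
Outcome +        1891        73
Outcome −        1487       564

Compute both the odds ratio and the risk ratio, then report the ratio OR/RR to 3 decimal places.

2.011

Reading the table with exposure as columns: a = 1891 (PPI user, case), b = 1487 (PPI user, non-case), c = 73 (Non-user, case), d = 564.
OR = (1891·564)/(1487·73) = 1066524/108551 = 9.82510
Risk in exposed = 1891/3378 = 0.55980; risk in unexposed = 73/637 = 0.11460; RR = 4.88482
OR/RR = 9.82510 / 4.88482 = 2.01135
The outcome is not rare, so the OR lies further from 1 than the RR.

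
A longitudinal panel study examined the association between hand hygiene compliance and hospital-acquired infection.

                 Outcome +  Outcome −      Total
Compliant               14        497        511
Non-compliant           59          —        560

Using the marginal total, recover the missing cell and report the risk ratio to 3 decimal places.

The missing cell is in the unexposed row: 560 − 59 = 501.
So a = 14, b = 497, c = 59, d = 501.
RR = [a/(a+b)] / [c/(c+d)] = (14/511) / (59/560) = 0.02740/0.10536 = 0.26004

0.260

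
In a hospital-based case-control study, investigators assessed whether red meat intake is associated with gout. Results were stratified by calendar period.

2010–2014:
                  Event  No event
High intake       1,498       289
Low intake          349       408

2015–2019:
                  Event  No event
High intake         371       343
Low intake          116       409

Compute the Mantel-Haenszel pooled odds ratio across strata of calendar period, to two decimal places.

OR_MH = Σ(aᵢdᵢ/nᵢ) / Σ(bᵢcᵢ/nᵢ), where nᵢ is the stratum total.
Stratum 1 (2010–2014): n = 2544; a·d/n = 1498·408/2544 = 240.2453; b·c/n = 289·349/2544 = 39.6466
Stratum 2 (2015–2019): n = 1239; a·d/n = 371·409/1239 = 122.4689; b·c/n = 343·116/1239 = 32.1130
OR_MH = (240.2453 + 122.4689) / (39.6466 + 32.1130) = 362.7142 / 71.7596 = 5.05457

5.05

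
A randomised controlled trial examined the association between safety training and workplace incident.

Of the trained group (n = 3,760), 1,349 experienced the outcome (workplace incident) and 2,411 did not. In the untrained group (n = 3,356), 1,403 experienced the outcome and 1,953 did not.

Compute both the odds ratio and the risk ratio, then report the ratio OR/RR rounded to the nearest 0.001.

0.908

From the description: a = 1349, b = 2411, c = 1403, d = 1953.
OR = (1349·1953)/(2411·1403) = 2634597/3382633 = 0.77886
Risk in exposed = 1349/3760 = 0.35878; risk in unexposed = 1403/3356 = 0.41806; RR = 0.85820
OR/RR = 0.77886 / 0.85820 = 0.90755
The outcome is not rare, so the OR lies further from 1 than the RR.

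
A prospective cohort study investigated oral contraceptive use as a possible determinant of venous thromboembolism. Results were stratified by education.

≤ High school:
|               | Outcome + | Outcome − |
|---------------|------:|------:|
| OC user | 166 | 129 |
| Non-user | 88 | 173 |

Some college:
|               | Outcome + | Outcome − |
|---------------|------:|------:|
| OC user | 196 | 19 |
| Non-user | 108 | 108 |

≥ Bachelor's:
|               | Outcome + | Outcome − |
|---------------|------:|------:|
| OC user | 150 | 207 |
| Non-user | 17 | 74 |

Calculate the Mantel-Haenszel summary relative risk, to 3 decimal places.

1.811

RR_MH = Σ(aᵢ·n₀ᵢ/nᵢ) / Σ(cᵢ·n₁ᵢ/nᵢ), with n₁ᵢ = aᵢ+bᵢ (exposed), n₀ᵢ = cᵢ+dᵢ (unexposed), nᵢ = n₁ᵢ+n₀ᵢ.
Stratum 1 (≤ High school): n₁ = 295, n₀ = 261, n = 556; a·n₀/n = 166·261/556 = 77.9245; c·n₁/n = 88·295/556 = 46.6906
Stratum 2 (Some college): n₁ = 215, n₀ = 216, n = 431; a·n₀/n = 196·216/431 = 98.2274; c·n₁/n = 108·215/431 = 53.8747
Stratum 3 (≥ Bachelor's): n₁ = 357, n₀ = 91, n = 448; a·n₀/n = 150·91/448 = 30.4688; c·n₁/n = 17·357/448 = 13.5469
RR_MH = (77.9245 + 98.2274 + 30.4688) / (46.6906 + 53.8747 + 13.5469) = 206.6206 / 114.1122 = 1.81068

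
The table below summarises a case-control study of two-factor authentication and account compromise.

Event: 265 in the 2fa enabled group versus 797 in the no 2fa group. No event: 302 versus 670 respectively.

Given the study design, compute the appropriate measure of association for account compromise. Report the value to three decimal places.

From the description: a = 265, b = 302, c = 797, d = 670.
This is a case-control study: participants were sampled on outcome status, so risks in the source population cannot be estimated directly — relative risk is not valid here. The odds ratio is the appropriate measure.
OR = (a·d)/(b·c) = (265 × 670) / (302 × 797) = 177550 / 240694 = 0.73766

0.738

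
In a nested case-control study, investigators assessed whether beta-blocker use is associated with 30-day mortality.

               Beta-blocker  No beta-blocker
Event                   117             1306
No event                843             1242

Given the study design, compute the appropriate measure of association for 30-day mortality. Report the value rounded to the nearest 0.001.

Reading the table with exposure as columns: a = 117 (Beta-blocker, case), b = 843 (Beta-blocker, non-case), c = 1306 (No beta-blocker, case), d = 1242.
This is a nested case-control study: participants were sampled on outcome status, so risks in the source population cannot be estimated directly — relative risk is not valid here. The odds ratio is the appropriate measure.
OR = (a·d)/(b·c) = (117 × 1242) / (843 × 1306) = 145314 / 1100958 = 0.13199

0.132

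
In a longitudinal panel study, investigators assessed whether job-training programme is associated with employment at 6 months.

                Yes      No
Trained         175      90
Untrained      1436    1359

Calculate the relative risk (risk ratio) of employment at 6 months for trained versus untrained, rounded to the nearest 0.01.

Cells: a = 175, b = 90, c = 1436, d = 1359.
Risk in exposed = 175/265 = 0.66038; risk in unexposed = 1436/2795 = 0.51377.
RR = 0.66038 / 0.51377 = 1.28534
The risk among the exposed is 1.29 times that among the unexposed.

1.29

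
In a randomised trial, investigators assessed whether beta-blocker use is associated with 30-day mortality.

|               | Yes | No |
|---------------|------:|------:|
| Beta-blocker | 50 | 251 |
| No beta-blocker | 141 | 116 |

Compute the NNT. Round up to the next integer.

Risk in treated group = 50/301 = 0.16611; risk in control = 141/257 = 0.54864.
Absolute risk reduction = 0.54864 − 0.16611 = 0.38253
NNT = 1 / ARR = 1 / 0.38253 = 2.614 → round up → 3

3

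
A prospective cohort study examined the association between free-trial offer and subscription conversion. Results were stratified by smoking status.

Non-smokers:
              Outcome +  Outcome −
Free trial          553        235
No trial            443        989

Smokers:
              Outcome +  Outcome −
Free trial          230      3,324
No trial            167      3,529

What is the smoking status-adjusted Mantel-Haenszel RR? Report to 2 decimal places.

1.98

RR_MH = Σ(aᵢ·n₀ᵢ/nᵢ) / Σ(cᵢ·n₁ᵢ/nᵢ), with n₁ᵢ = aᵢ+bᵢ (exposed), n₀ᵢ = cᵢ+dᵢ (unexposed), nᵢ = n₁ᵢ+n₀ᵢ.
Stratum 1 (Non-smokers): n₁ = 788, n₀ = 1432, n = 2220; a·n₀/n = 553·1432/2220 = 356.7099; c·n₁/n = 443·788/2220 = 157.2450
Stratum 2 (Smokers): n₁ = 3554, n₀ = 3696, n = 7250; a·n₀/n = 230·3696/7250 = 117.2524; c·n₁/n = 167·3554/7250 = 81.8646
RR_MH = (356.7099 + 117.2524) / (157.2450 + 81.8646) = 473.9623 / 239.1096 = 1.98220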